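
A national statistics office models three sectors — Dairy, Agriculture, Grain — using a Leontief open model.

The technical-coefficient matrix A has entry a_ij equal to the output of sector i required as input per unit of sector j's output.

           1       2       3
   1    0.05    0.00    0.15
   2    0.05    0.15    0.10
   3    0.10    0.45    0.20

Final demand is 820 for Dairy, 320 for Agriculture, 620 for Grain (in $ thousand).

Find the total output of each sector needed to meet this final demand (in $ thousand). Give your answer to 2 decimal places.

I − A =
  [   0.95     0.00    -0.15]
  [  -0.05     0.85    -0.10]
  [  -0.10    -0.45     0.80]
Cofactors of I−A, C_ij = (−1)^(i+j)·(minor ij) (rows/columns in the sector order above):
  C_11 = (0.85)(0.80) − (-0.10)(-0.45) = 0.6350
  C_12 = −[(-0.05)(0.80) − (-0.10)(-0.10)] = 0.0500
  C_13 = (-0.05)(-0.45) − (0.85)(-0.10) = 0.1075
  C_21 = −[(0.00)(0.80) − (-0.15)(-0.45)] = 0.0675
  C_22 = (0.95)(0.80) − (-0.15)(-0.10) = 0.7450
  C_23 = −[(0.95)(-0.45) − (0.00)(-0.10)] = 0.4275
  C_31 = (0.00)(-0.10) − (-0.15)(0.85) = 0.1275
  C_32 = −[(0.95)(-0.10) − (-0.15)(-0.05)] = 0.1025
  C_33 = (0.95)(0.85) − (0.00)(-0.05) = 0.8075
det(I−A) = Σ_j (I−A)_1j·C_1j = (0.95)(0.6350) + (0.00)(0.0500) + (-0.15)(0.1075) = 0.587125
adj(I−A) = Cᵀ =
  [ 0.6350   0.0675   0.1275]
  [ 0.0500   0.7450   0.1025]
  [ 0.1075   0.4275   0.8075]
(I − A)⁻¹ = adj(I−A) / det(I−A) ≈
  [   1.0815     0.1150     0.2172]
  [   0.0852     1.2689     0.1746]
  [   0.1831     0.7281     1.3753]
x = (I − A)⁻¹ d = adj(I−A)·d / det(I−A), with det(I−A) = 0.587125:
  x_1 = (0.6350·820 + 0.0675·320 + 0.1275·620) / 0.587125 = 621.35 / 0.587125 ≈ 1058.29
  x_2 = (0.0500·820 + 0.7450·320 + 0.1025·620) / 0.587125 = 342.95 / 0.587125 ≈ 584.12
  x_3 = (0.1075·820 + 0.4275·320 + 0.8075·620) / 0.587125 = 725.60 / 0.587125 ≈ 1235.85

x_1 = 1058.29, x_2 = 584.12, x_3 = 1235.85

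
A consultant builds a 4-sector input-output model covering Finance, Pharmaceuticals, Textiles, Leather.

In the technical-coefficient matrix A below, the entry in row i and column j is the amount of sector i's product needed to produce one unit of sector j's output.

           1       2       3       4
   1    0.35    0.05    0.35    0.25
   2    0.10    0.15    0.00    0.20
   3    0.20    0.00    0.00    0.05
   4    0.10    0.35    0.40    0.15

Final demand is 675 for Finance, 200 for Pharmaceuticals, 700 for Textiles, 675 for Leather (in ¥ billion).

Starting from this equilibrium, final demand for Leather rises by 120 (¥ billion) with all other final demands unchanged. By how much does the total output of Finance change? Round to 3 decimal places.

I − A =
  [   0.65    -0.05    -0.35    -0.25]
  [  -0.10     0.85     0.00    -0.20]
  [  -0.20     0.00     1.00    -0.05]
  [  -0.10    -0.35    -0.40     0.85]
Compute the cofactors C_ij = (−1)^(i+j)·(3×3 minor ij) of I−A; the adjugate is their transpose:
adj(I−A) = Cᵀ =
  [ 0.635500   0.135125   0.317375   0.237375]
  [ 0.119000   0.433250   0.098750   0.142750]
  [ 0.136500   0.037625   0.388875   0.071875]
  [ 0.188000   0.212000   0.261000   0.488000]
det(I−A) = Σ_j (I−A)_1j·C_1j = (0.65)(0.635500) + (-0.05)(0.119000) + (-0.35)(0.136500) + (-0.25)(0.188000) = 0.31235
(I − A)⁻¹ = adj(I−A) / det(I−A) ≈
  [   2.0346     0.4326     1.0161     0.7600]
  [   0.3810     1.3871     0.3162     0.4570]
  [   0.4370     0.1205     1.2450     0.2301]
  [   0.6019     0.6787     0.8356     1.5623]
Δx = (I − A)⁻¹ Δd with Δd having +120 in the Leather component and 0 elsewhere.
So Δx_1 = L_14 · (+120), where L_14 = adj(I−A)_14 / det(I−A) = 0.237375 / 0.31235.
Δx_1 = 0.237375 × (+120) / 0.31235 = 28.485 / 0.31235 ≈ 91.196.

Δx_1 = 91.196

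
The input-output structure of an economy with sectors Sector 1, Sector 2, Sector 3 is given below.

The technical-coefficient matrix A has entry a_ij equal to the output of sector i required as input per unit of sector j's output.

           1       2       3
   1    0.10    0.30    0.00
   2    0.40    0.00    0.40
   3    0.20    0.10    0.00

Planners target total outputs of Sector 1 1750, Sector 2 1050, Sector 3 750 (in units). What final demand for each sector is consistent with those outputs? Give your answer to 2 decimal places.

I − A =
  [   0.90    -0.30     0.00]
  [  -0.40     1.00    -0.40]
  [  -0.20    -0.10     1.00]
d = (I − A) x:
  d_1 = (+0.90)·1750 + (-0.30)·1050 + (+0.00)·750 = 1260.00
  d_2 = (-0.40)·1750 + (+1.00)·1050 + (-0.40)·750 = 50.00
  d_3 = (-0.20)·1750 + (-0.10)·1050 + (+1.00)·750 = 295.00

d_1 = 1260.00, d_2 = 50.00, d_3 = 295.00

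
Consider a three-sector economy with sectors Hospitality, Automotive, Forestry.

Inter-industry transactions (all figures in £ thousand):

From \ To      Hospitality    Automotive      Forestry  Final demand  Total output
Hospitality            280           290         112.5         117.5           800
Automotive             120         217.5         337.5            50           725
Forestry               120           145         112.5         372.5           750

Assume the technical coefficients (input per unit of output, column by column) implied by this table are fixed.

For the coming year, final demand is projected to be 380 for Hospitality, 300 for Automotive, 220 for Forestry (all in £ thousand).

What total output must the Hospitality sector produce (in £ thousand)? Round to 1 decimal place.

x_H = 1589.6

Technical coefficients a_ij = z_ij / X_j:
  a_HH = 280/800 = 0.35, a_AH = 120/800 = 0.15, a_FH = 120/800 = 0.15
  a_HA = 290/725 = 0.40, a_AA = 217.5/725 = 0.30, a_FA = 145/725 = 0.20
  a_HF = 112.5/750 = 0.15, a_AF = 337.5/750 = 0.45, a_FF = 112.5/750 = 0.15
I − A =
  [   0.65    -0.40    -0.15]
  [  -0.15     0.70    -0.45]
  [  -0.15    -0.20     0.85]
Cofactors of I−A, C_ij = (−1)^(i+j)·(minor ij) (rows/columns in the sector order above):
  C_11 = (0.70)(0.85) − (-0.45)(-0.20) = 0.5050
  C_12 = −[(-0.15)(0.85) − (-0.45)(-0.15)] = 0.1950
  C_13 = (-0.15)(-0.20) − (0.70)(-0.15) = 0.1350
  C_21 = −[(-0.40)(0.85) − (-0.15)(-0.20)] = 0.3700
  C_22 = (0.65)(0.85) − (-0.15)(-0.15) = 0.5300
  C_23 = −[(0.65)(-0.20) − (-0.40)(-0.15)] = 0.1900
  C_31 = (-0.40)(-0.45) − (-0.15)(0.70) = 0.2850
  C_32 = −[(0.65)(-0.45) − (-0.15)(-0.15)] = 0.3150
  C_33 = (0.65)(0.70) − (-0.40)(-0.15) = 0.3950
det(I−A) = Σ_j (I−A)_1j·C_1j = (0.65)(0.5050) + (-0.40)(0.1950) + (-0.15)(0.1350) = 0.2300
adj(I−A) = Cᵀ =
  [ 0.5050   0.3700   0.2850]
  [ 0.1950   0.5300   0.3150]
  [ 0.1350   0.1900   0.3950]
(I − A)⁻¹ = adj(I−A) / det(I−A) ≈
  [   2.1957     1.6087     1.2391]
  [   0.8478     2.3043     1.3696]
  [   0.5870     0.8261     1.7174]
x = (I − A)⁻¹ d = adj(I−A)·d / det(I−A), with det(I−A) = 0.2300:
  x_H = (0.5050·380 + 0.3700·300 + 0.2850·220) / 0.2300 = 365.60 / 0.2300 ≈ 1589.6
  x_A = (0.1950·380 + 0.5300·300 + 0.3150·220) / 0.2300 = 302.40 / 0.2300 ≈ 1314.8
  x_F = (0.1350·380 + 0.1900·300 + 0.3950·220) / 0.2300 = 195.20 / 0.2300 ≈ 848.7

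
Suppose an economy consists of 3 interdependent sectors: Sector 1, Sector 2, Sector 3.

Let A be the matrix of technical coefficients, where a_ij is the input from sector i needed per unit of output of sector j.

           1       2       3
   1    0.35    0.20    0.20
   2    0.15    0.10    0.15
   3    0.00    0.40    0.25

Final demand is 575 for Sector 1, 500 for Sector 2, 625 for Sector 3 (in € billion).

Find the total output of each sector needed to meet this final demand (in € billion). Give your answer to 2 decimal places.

x_1 = 1642.37, x_2 = 1062.63, x_3 = 1400.07

I − A =
  [   0.65    -0.20    -0.20]
  [  -0.15     0.90    -0.15]
  [   0.00    -0.40     0.75]
Cofactors of I−A, C_ij = (−1)^(i+j)·(minor ij) (rows/columns in the sector order above):
  C_11 = (0.90)(0.75) − (-0.15)(-0.40) = 0.6150
  C_12 = −[(-0.15)(0.75) − (-0.15)(0.00)] = 0.1125
  C_13 = (-0.15)(-0.40) − (0.90)(0.00) = 0.0600
  C_21 = −[(-0.20)(0.75) − (-0.20)(-0.40)] = 0.2300
  C_22 = (0.65)(0.75) − (-0.20)(0.00) = 0.4875
  C_23 = −[(0.65)(-0.40) − (-0.20)(0.00)] = 0.2600
  C_31 = (-0.20)(-0.15) − (-0.20)(0.90) = 0.2100
  C_32 = −[(0.65)(-0.15) − (-0.20)(-0.15)] = 0.1275
  C_33 = (0.65)(0.90) − (-0.20)(-0.15) = 0.5550
det(I−A) = Σ_j (I−A)_1j·C_1j = (0.65)(0.6150) + (-0.20)(0.1125) + (-0.20)(0.0600) = 0.36525
adj(I−A) = Cᵀ =
  [ 0.6150   0.2300   0.2100]
  [ 0.1125   0.4875   0.1275]
  [ 0.0600   0.2600   0.5550]
(I − A)⁻¹ = adj(I−A) / det(I−A) ≈
  [   1.6838     0.6297     0.5749]
  [   0.3080     1.3347     0.3491]
  [   0.1643     0.7118     1.5195]
x = (I − A)⁻¹ d = adj(I−A)·d / det(I−A), with det(I−A) = 0.36525:
  x_1 = (0.6150·575 + 0.2300·500 + 0.2100·625) / 0.36525 = 599.875 / 0.36525 ≈ 1642.37
  x_2 = (0.1125·575 + 0.4875·500 + 0.1275·625) / 0.36525 = 388.125 / 0.36525 ≈ 1062.63
  x_3 = (0.0600·575 + 0.2600·500 + 0.5550·625) / 0.36525 = 511.375 / 0.36525 ≈ 1400.07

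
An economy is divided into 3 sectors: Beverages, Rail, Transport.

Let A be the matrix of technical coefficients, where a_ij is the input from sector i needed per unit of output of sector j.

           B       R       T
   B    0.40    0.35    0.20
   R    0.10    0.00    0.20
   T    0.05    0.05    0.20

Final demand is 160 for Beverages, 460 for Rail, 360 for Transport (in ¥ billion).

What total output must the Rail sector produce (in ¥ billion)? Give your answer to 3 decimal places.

x_R = 651.217

I − A =
  [   0.60    -0.35    -0.20]
  [  -0.10     1.00    -0.20]
  [  -0.05    -0.05     0.80]
Cofactors of I−A, C_ij = (−1)^(i+j)·(minor ij) (rows/columns in the sector order above):
  C_11 = (1.00)(0.80) − (-0.20)(-0.05) = 0.7900
  C_12 = −[(-0.10)(0.80) − (-0.20)(-0.05)] = 0.0900
  C_13 = (-0.10)(-0.05) − (1.00)(-0.05) = 0.0550
  C_21 = −[(-0.35)(0.80) − (-0.20)(-0.05)] = 0.2900
  C_22 = (0.60)(0.80) − (-0.20)(-0.05) = 0.4700
  C_23 = −[(0.60)(-0.05) − (-0.35)(-0.05)] = 0.0475
  C_31 = (-0.35)(-0.20) − (-0.20)(1.00) = 0.2700
  C_32 = −[(0.60)(-0.20) − (-0.20)(-0.10)] = 0.1400
  C_33 = (0.60)(1.00) − (-0.35)(-0.10) = 0.5650
det(I−A) = Σ_j (I−A)_1j·C_1j = (0.60)(0.7900) + (-0.35)(0.0900) + (-0.20)(0.0550) = 0.4315
adj(I−A) = Cᵀ =
  [ 0.7900   0.2900   0.2700]
  [ 0.0900   0.4700   0.1400]
  [ 0.0550   0.0475   0.5650]
(I − A)⁻¹ = adj(I−A) / det(I−A) ≈
  [   1.8308     0.6721     0.6257]
  [   0.2086     1.0892     0.3244]
  [   0.1275     0.1101     1.3094]
x = (I − A)⁻¹ d = adj(I−A)·d / det(I−A), with det(I−A) = 0.4315:
  x_B = (0.7900·160 + 0.2900·460 + 0.2700·360) / 0.4315 = 357.00 / 0.4315 ≈ 827.346
  x_R = (0.0900·160 + 0.4700·460 + 0.1400·360) / 0.4315 = 281.00 / 0.4315 ≈ 651.217
  x_T = (0.0550·160 + 0.0475·460 + 0.5650·360) / 0.4315 = 234.05 / 0.4315 ≈ 542.410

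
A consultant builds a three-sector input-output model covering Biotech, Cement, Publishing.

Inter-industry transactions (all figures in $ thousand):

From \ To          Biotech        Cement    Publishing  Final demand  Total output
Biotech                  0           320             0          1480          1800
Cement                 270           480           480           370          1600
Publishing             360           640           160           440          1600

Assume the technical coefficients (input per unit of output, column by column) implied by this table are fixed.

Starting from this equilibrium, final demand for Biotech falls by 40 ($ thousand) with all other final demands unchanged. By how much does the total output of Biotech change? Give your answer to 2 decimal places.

Technical coefficients a_ij = z_ij / X_j:
  a_BB = 0/1800 = 0.00, a_CB = 270/1800 = 0.15, a_PB = 360/1800 = 0.20
  a_BC = 320/1600 = 0.20, a_CC = 480/1600 = 0.30, a_PC = 640/1600 = 0.40
  a_BP = 0/1600 = 0.00, a_CP = 480/1600 = 0.30, a_PP = 160/1600 = 0.10
I − A =
  [   1.00    -0.20     0.00]
  [  -0.15     0.70    -0.30]
  [  -0.20    -0.40     0.90]
Cofactors of I−A, C_ij = (−1)^(i+j)·(minor ij) (rows/columns in the sector order above):
  C_11 = (0.70)(0.90) − (-0.30)(-0.40) = 0.5100
  C_12 = −[(-0.15)(0.90) − (-0.30)(-0.20)] = 0.1950
  C_13 = (-0.15)(-0.40) − (0.70)(-0.20) = 0.2000
  C_21 = −[(-0.20)(0.90) − (0.00)(-0.40)] = 0.1800
  C_22 = (1.00)(0.90) − (0.00)(-0.20) = 0.9000
  C_23 = −[(1.00)(-0.40) − (-0.20)(-0.20)] = 0.4400
  C_31 = (-0.20)(-0.30) − (0.00)(0.70) = 0.0600
  C_32 = −[(1.00)(-0.30) − (0.00)(-0.15)] = 0.3000
  C_33 = (1.00)(0.70) − (-0.20)(-0.15) = 0.6700
det(I−A) = Σ_j (I−A)_1j·C_1j = (1.00)(0.5100) + (-0.20)(0.1950) + (0.00)(0.2000) = 0.4710
adj(I−A) = Cᵀ =
  [ 0.5100   0.1800   0.0600]
  [ 0.1950   0.9000   0.3000]
  [ 0.2000   0.4400   0.6700]
(I − A)⁻¹ = adj(I−A) / det(I−A) ≈
  [   1.0828     0.3822     0.1274]
  [   0.4140     1.9108     0.6369]
  [   0.4246     0.9342     1.4225]
Δx = (I − A)⁻¹ Δd with Δd having -40 in the Biotech component and 0 elsewhere.
So Δx_B = L_BB · (-40), where L_BB = adj(I−A)_BB / det(I−A) = 0.5100 / 0.4710.
Δx_B = 0.5100 × (-40) / 0.4710 = -20.40 / 0.4710 ≈ -43.31.

Δx_B = -43.31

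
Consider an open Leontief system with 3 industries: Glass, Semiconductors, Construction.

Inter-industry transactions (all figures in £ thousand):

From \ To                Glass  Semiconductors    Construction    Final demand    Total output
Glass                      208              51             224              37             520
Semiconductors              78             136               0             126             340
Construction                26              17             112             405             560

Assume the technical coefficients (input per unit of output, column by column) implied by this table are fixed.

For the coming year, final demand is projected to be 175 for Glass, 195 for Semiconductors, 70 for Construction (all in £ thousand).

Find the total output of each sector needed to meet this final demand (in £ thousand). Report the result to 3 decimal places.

x_G = 502.353, x_S = 450.588, x_C = 147.059

Technical coefficients a_ij = z_ij / X_j:
  a_GG = 208/520 = 0.40, a_SG = 78/520 = 0.15, a_CG = 26/520 = 0.05
  a_GS = 51/340 = 0.15, a_SS = 136/340 = 0.40, a_CS = 17/340 = 0.05
  a_GC = 224/560 = 0.40, a_SC = 0/560 = 0.00, a_CC = 112/560 = 0.20
I − A =
  [   0.60    -0.15    -0.40]
  [  -0.15     0.60     0.00]
  [  -0.05    -0.05     0.80]
Cofactors of I−A, C_ij = (−1)^(i+j)·(minor ij) (rows/columns in the sector order above):
  C_11 = (0.60)(0.80) − (0.00)(-0.05) = 0.4800
  C_12 = −[(-0.15)(0.80) − (0.00)(-0.05)] = 0.1200
  C_13 = (-0.15)(-0.05) − (0.60)(-0.05) = 0.0375
  C_21 = −[(-0.15)(0.80) − (-0.40)(-0.05)] = 0.1400
  C_22 = (0.60)(0.80) − (-0.40)(-0.05) = 0.4600
  C_23 = −[(0.60)(-0.05) − (-0.15)(-0.05)] = 0.0375
  C_31 = (-0.15)(0.00) − (-0.40)(0.60) = 0.2400
  C_32 = −[(0.60)(0.00) − (-0.40)(-0.15)] = 0.0600
  C_33 = (0.60)(0.60) − (-0.15)(-0.15) = 0.3375
det(I−A) = Σ_j (I−A)_1j·C_1j = (0.60)(0.4800) + (-0.15)(0.1200) + (-0.40)(0.0375) = 0.2550
adj(I−A) = Cᵀ =
  [ 0.4800   0.1400   0.2400]
  [ 0.1200   0.4600   0.0600]
  [ 0.0375   0.0375   0.3375]
(I − A)⁻¹ = adj(I−A) / det(I−A) ≈
  [   1.8824     0.5490     0.9412]
  [   0.4706     1.8039     0.2353]
  [   0.1471     0.1471     1.3235]
x = (I − A)⁻¹ d = adj(I−A)·d / det(I−A), with det(I−A) = 0.2550:
  x_G = (0.4800·175 + 0.1400·195 + 0.2400·70) / 0.2550 = 128.10 / 0.2550 ≈ 502.353
  x_S = (0.1200·175 + 0.4600·195 + 0.0600·70) / 0.2550 = 114.90 / 0.2550 ≈ 450.588
  x_C = (0.0375·175 + 0.0375·195 + 0.3375·70) / 0.2550 = 37.50 / 0.2550 ≈ 147.059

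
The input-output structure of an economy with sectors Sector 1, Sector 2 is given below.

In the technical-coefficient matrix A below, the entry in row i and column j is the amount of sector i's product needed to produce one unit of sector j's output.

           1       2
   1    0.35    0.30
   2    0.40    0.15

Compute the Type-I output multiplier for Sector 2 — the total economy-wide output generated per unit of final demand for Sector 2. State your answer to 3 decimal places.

m_2 = 2.197

I − A =
  [   0.65    -0.30]
  [  -0.40     0.85]
det(I−A) = (0.65)(0.85) − (-0.30)(-0.40) = 0.4325
adj(I−A) = [[0.85, 0.30], [0.40, 0.65]]
(I − A)⁻¹ = adj(I−A) / det(I−A) ≈
  [   1.9653     0.6936]
  [   0.9249     1.5029]
The output multiplier for sector j is the column-j sum of the Leontief inverse (I − A)⁻¹ = adj(I−A) / det(I−A).
Column 2 of adj(I−A): (0.30, 0.65); det(I−A) = 0.4325.
m_2 = (0.30 + 0.65) / 0.4325 = 0.95 / 0.4325 ≈ 2.197.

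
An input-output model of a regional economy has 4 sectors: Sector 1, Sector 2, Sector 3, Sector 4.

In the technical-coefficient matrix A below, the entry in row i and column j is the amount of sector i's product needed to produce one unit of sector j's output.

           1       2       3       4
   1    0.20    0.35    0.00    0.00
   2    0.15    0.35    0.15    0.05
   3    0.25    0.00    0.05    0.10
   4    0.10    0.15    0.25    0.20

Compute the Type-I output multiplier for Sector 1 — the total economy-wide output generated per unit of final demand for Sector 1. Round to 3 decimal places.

m_1 = 2.743

I − A =
  [   0.80    -0.35     0.00     0.00]
  [  -0.15     0.65    -0.15    -0.05]
  [  -0.25     0.00     0.95    -0.10]
  [  -0.10    -0.15    -0.25     0.80]
Compute the cofactors C_ij = (−1)^(i+j)·(3×3 minor ij) of I−A; the adjugate is their transpose:
adj(I−A) = Cᵀ =
  [ 0.468375   0.257250   0.046375   0.021875]
  [ 0.149625   0.588000   0.106000   0.050000]
  [ 0.136875   0.085500   0.366250   0.051125]
  [ 0.129375   0.169125   0.140125   0.431000]
det(I−A) = Σ_j (I−A)_1j·C_1j = (0.80)(0.468375) + (-0.35)(0.149625) + (0.00)(0.136875) + (0.00)(0.129375) = 0.32233125
(I − A)⁻¹ = adj(I−A) / det(I−A) ≈
  [   1.4531     0.7981     0.1439     0.0679]
  [   0.4642     1.8242     0.3289     0.1551]
  [   0.4246     0.2653     1.1363     0.1586]
  [   0.4014     0.5247     0.4347     1.3371]
The output multiplier for sector j is the column-j sum of the Leontief inverse (I − A)⁻¹ = adj(I−A) / det(I−A).
Column 1 of adj(I−A): (0.468375, 0.149625, 0.136875, 0.129375); det(I−A) = 0.32233125.
m_1 = (0.468375 + 0.149625 + 0.136875 + 0.129375) / 0.32233125 = 0.88425 / 0.32233125 ≈ 2.743.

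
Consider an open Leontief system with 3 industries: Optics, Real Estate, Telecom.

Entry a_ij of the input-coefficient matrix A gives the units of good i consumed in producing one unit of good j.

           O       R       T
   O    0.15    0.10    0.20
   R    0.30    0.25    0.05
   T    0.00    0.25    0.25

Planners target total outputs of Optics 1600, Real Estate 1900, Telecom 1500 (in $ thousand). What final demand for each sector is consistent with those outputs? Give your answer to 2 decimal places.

I − A =
  [   0.85    -0.10    -0.20]
  [  -0.30     0.75    -0.05]
  [   0.00    -0.25     0.75]
d = (I − A) x:
  d_O = (+0.85)·1600 + (-0.10)·1900 + (-0.20)·1500 = 870.00
  d_R = (-0.30)·1600 + (+0.75)·1900 + (-0.05)·1500 = 870.00
  d_T = (+0.00)·1600 + (-0.25)·1900 + (+0.75)·1500 = 650.00

d_O = 870.00, d_R = 870.00, d_T = 650.00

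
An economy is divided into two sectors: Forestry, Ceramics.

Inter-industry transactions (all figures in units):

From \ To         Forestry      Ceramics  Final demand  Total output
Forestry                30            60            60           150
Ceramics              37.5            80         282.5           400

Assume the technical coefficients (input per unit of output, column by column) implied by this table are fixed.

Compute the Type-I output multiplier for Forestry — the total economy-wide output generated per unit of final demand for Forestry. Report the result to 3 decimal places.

Technical coefficients a_ij = z_ij / X_j:
  a_11 = 30/150 = 0.20, a_21 = 37.5/150 = 0.25
  a_12 = 60/400 = 0.15, a_22 = 80/400 = 0.20
I − A =
  [   0.80    -0.15]
  [  -0.25     0.80]
det(I−A) = (0.80)(0.80) − (-0.15)(-0.25) = 0.6025
adj(I−A) = [[0.80, 0.15], [0.25, 0.80]]
(I − A)⁻¹ = adj(I−A) / det(I−A) ≈
  [   1.3278     0.2490]
  [   0.4149     1.3278]
The output multiplier for sector j is the column-j sum of the Leontief inverse (I − A)⁻¹ = adj(I−A) / det(I−A).
Column 1 of adj(I−A): (0.80, 0.25); det(I−A) = 0.6025.
m_1 = (0.80 + 0.25) / 0.6025 = 1.05 / 0.6025 ≈ 1.743.

m_1 = 1.743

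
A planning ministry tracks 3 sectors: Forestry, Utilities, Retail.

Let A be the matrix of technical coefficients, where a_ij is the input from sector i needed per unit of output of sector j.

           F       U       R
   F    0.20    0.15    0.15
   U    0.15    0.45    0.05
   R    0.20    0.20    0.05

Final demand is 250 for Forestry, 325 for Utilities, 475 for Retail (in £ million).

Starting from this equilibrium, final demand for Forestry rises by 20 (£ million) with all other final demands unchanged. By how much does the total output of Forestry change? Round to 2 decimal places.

I − A =
  [   0.80    -0.15    -0.15]
  [  -0.15     0.55    -0.05]
  [  -0.20    -0.20     0.95]
Cofactors of I−A, C_ij = (−1)^(i+j)·(minor ij) (rows/columns in the sector order above):
  C_11 = (0.55)(0.95) − (-0.05)(-0.20) = 0.5125
  C_12 = −[(-0.15)(0.95) − (-0.05)(-0.20)] = 0.1525
  C_13 = (-0.15)(-0.20) − (0.55)(-0.20) = 0.1400
  C_21 = −[(-0.15)(0.95) − (-0.15)(-0.20)] = 0.1725
  C_22 = (0.80)(0.95) − (-0.15)(-0.20) = 0.7300
  C_23 = −[(0.80)(-0.20) − (-0.15)(-0.20)] = 0.1900
  C_31 = (-0.15)(-0.05) − (-0.15)(0.55) = 0.0900
  C_32 = −[(0.80)(-0.05) − (-0.15)(-0.15)] = 0.0625
  C_33 = (0.80)(0.55) − (-0.15)(-0.15) = 0.4175
det(I−A) = Σ_j (I−A)_1j·C_1j = (0.80)(0.5125) + (-0.15)(0.1525) + (-0.15)(0.1400) = 0.366125
adj(I−A) = Cᵀ =
  [ 0.5125   0.1725   0.0900]
  [ 0.1525   0.7300   0.0625]
  [ 0.1400   0.1900   0.4175]
(I − A)⁻¹ = adj(I−A) / det(I−A) ≈
  [   1.3998     0.4712     0.2458]
  [   0.4165     1.9939     0.1707]
  [   0.3824     0.5189     1.1403]
Δx = (I − A)⁻¹ Δd with Δd having +20 in the Forestry component and 0 elsewhere.
So Δx_F = L_FF · (+20), where L_FF = adj(I−A)_FF / det(I−A) = 0.5125 / 0.366125.
Δx_F = 0.5125 × (+20) / 0.366125 = 10.25 / 0.366125 ≈ 28.00.

Δx_F = 28.00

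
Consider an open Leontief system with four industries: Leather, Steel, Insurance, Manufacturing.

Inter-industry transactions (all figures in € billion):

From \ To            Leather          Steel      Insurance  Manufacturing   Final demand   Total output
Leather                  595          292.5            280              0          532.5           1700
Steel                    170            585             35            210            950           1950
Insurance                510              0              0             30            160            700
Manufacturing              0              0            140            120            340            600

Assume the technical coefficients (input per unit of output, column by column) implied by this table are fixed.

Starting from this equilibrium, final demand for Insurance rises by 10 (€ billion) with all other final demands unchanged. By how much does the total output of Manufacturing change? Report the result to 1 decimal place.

Technical coefficients a_ij = z_ij / X_j:
  a_11 = 595/1700 = 0.35, a_21 = 170/1700 = 0.10, a_31 = 510/1700 = 0.30, a_41 = 0/1700 = 0.00
  a_12 = 292.5/1950 = 0.15, a_22 = 585/1950 = 0.30, a_32 = 0/1950 = 0.00, a_42 = 0/1950 = 0.00
  a_13 = 280/700 = 0.40, a_23 = 35/700 = 0.05, a_33 = 0/700 = 0.00, a_43 = 140/700 = 0.20
  a_14 = 0/600 = 0.00, a_24 = 210/600 = 0.35, a_34 = 30/600 = 0.05, a_44 = 120/600 = 0.20
I − A =
  [   0.65    -0.15    -0.40     0.00]
  [  -0.10     0.70    -0.05    -0.35]
  [  -0.30     0.00     1.00    -0.05]
  [   0.00     0.00    -0.20     0.80]
Compute the cofactors C_ij = (−1)^(i+j)·(3×3 minor ij) of I−A; the adjugate is their transpose:
adj(I−A) = Cᵀ =
  [ 0.553000   0.118500   0.240500   0.066875]
  [ 0.112000   0.417500   0.103500   0.189125]
  [ 0.168000   0.036000   0.352000   0.037750]
  [ 0.042000   0.009000   0.088000   0.353750]
det(I−A) = Σ_j (I−A)_1j·C_1j = (0.65)(0.553000) + (-0.15)(0.112000) + (-0.40)(0.168000) + (0.00)(0.042000) = 0.27545
(I − A)⁻¹ = adj(I−A) / det(I−A) ≈
  [   2.0076     0.4302     0.8731     0.2428]
  [   0.4066     1.5157     0.3757     0.6866]
  [   0.6099     0.1307     1.2779     0.1370]
  [   0.1525     0.0327     0.3195     1.2843]
Δx = (I − A)⁻¹ Δd with Δd having +10 in the Insurance component and 0 elsewhere.
So Δx_4 = L_43 · (+10), where L_43 = adj(I−A)_43 / det(I−A) = 0.088000 / 0.27545.
Δx_4 = 0.088000 × (+10) / 0.27545 = 0.88 / 0.27545 ≈ 3.2.

Δx_4 = 3.2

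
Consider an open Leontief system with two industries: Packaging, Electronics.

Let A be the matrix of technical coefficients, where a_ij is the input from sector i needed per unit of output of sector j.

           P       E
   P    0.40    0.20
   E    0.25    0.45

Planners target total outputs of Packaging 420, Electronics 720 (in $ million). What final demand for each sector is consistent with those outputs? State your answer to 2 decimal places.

d_P = 108.00, d_E = 291.00

I − A =
  [   0.60    -0.20]
  [  -0.25     0.55]
d = (I − A) x:
  d_P = (+0.60)·420 + (-0.20)·720 = 108.00
  d_E = (-0.25)·420 + (+0.55)·720 = 291.00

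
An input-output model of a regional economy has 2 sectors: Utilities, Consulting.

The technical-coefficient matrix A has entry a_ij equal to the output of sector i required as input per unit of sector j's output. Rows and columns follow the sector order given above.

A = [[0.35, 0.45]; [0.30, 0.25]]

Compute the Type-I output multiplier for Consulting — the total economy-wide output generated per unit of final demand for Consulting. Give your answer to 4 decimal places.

m_2 = 3.1206

I − A =
  [   0.65    -0.45]
  [  -0.30     0.75]
det(I−A) = (0.65)(0.75) − (-0.45)(-0.30) = 0.3525
adj(I−A) = [[0.75, 0.45], [0.30, 0.65]]
(I − A)⁻¹ = adj(I−A) / det(I−A) ≈
  [   2.12766     1.27660]
  [   0.85106     1.84397]
The output multiplier for sector j is the column-j sum of the Leontief inverse (I − A)⁻¹ = adj(I−A) / det(I−A).
Column 2 of adj(I−A): (0.45, 0.65); det(I−A) = 0.3525.
m_2 = (0.45 + 0.65) / 0.3525 = 1.10 / 0.3525 ≈ 3.1206.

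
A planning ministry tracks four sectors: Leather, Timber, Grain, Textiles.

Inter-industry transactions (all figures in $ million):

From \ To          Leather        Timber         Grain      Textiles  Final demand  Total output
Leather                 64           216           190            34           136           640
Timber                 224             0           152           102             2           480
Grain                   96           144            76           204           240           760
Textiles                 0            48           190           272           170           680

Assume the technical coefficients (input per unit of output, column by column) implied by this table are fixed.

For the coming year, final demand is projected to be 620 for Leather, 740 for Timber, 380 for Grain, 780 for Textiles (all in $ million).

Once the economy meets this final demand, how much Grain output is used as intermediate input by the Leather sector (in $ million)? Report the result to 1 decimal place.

z_31 = 459.7

Technical coefficients a_ij = z_ij / X_j:
  a_11 = 64/640 = 0.10, a_21 = 224/640 = 0.35, a_31 = 96/640 = 0.15, a_41 = 0/640 = 0.00
  a_12 = 216/480 = 0.45, a_22 = 0/480 = 0.00, a_32 = 144/480 = 0.30, a_42 = 48/480 = 0.10
  a_13 = 190/760 = 0.25, a_23 = 152/760 = 0.20, a_33 = 76/760 = 0.10, a_43 = 190/760 = 0.25
  a_14 = 34/680 = 0.05, a_24 = 102/680 = 0.15, a_34 = 204/680 = 0.30, a_44 = 272/680 = 0.40
I − A =
  [   0.90    -0.45    -0.25    -0.05]
  [  -0.35     1.00    -0.20    -0.15]
  [  -0.15    -0.30     0.90    -0.30]
  [   0.00    -0.10    -0.25     0.60]
Compute the cofactors C_ij = (−1)^(i+j)·(3×3 minor ij) of I−A; the adjugate is their transpose:
adj(I−A) = Cᵀ =
  [ 0.398250   0.270000   0.230625   0.216000]
  [ 0.186375   0.394125   0.198625   0.213375]
  [ 0.161250   0.230250   0.430250   0.286125]
  [ 0.098250   0.161625   0.212375   0.537000]
det(I−A) = Σ_j (I−A)_1j·C_1j = (0.90)(0.398250) + (-0.45)(0.186375) + (-0.25)(0.161250) + (-0.05)(0.098250) = 0.22933125
(I − A)⁻¹ = adj(I−A) / det(I−A) ≈
  [   1.7366     1.1773     1.0056     0.9419]
  [   0.8127     1.7186     0.8661     0.9304]
  [   0.7031     1.0040     1.8761     1.2476]
  [   0.4284     0.7048     0.9261     2.3416]
First solve x = (I − A)⁻¹ d = adj(I−A)·d / det(I−A); in particular x_1 = (0.398250·620 + 0.270000·740 + 0.230625·380 + 0.216000·780) / 0.22933125 = 702.8325 / 0.22933125 ≈ 3064.704.
Intermediate flow from 3 to 1: z_31 = a_31 · x_1 = 0.15 × 702.8325 / 0.22933125 = 105.424875 / 0.22933125 ≈ 459.7.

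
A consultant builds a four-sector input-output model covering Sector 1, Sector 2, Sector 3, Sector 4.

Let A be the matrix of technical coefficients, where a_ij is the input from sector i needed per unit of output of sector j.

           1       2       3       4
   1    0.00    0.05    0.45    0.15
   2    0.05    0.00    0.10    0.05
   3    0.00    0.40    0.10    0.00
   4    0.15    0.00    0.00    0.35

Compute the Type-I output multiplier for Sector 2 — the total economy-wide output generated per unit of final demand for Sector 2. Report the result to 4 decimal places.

m_2 = 1.8765

I − A =
  [   1.00    -0.05    -0.45    -0.15]
  [  -0.05     1.00    -0.10    -0.05]
  [   0.00    -0.40     0.90     0.00]
  [  -0.15     0.00     0.00     0.65]
Compute the cofactors C_ij = (−1)^(i+j)·(3×3 minor ij) of I−A; the adjugate is their transpose:
adj(I−A) = Cᵀ =
  [ 0.55900   0.14625   0.29575   0.14025]
  [ 0.03600   0.56475   0.08075   0.05175]
  [ 0.01600   0.25100   0.62550   0.02300]
  [ 0.12900   0.03375   0.06825   0.84875]
det(I−A) = Σ_j (I−A)_1j·C_1j = (1.00)(0.55900) + (-0.05)(0.03600) + (-0.45)(0.01600) + (-0.15)(0.12900) = 0.53065
(I − A)⁻¹ = adj(I−A) / det(I−A) ≈
  [   1.05343     0.27561     0.55734     0.26430]
  [   0.06784     1.06426     0.15217     0.09752]
  [   0.03015     0.47300     1.17874     0.04334]
  [   0.24310     0.06360     0.12862     1.59945]
The output multiplier for sector j is the column-j sum of the Leontief inverse (I − A)⁻¹ = adj(I−A) / det(I−A).
Column 2 of adj(I−A): (0.14625, 0.56475, 0.25100, 0.03375); det(I−A) = 0.53065.
m_2 = (0.14625 + 0.56475 + 0.25100 + 0.03375) / 0.53065 = 0.99575 / 0.53065 ≈ 1.8765.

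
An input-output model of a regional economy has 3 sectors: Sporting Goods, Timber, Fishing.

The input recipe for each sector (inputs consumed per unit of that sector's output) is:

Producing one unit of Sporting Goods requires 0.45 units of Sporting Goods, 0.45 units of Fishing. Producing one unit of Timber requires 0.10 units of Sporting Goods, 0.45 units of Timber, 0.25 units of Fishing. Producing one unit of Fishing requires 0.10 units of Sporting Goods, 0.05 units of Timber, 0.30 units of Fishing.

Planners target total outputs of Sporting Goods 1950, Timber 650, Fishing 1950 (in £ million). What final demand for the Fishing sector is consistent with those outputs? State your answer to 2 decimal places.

I − A =
  [   0.55    -0.10    -0.10]
  [   0.00     0.55    -0.05]
  [  -0.45    -0.25     0.70]
d = (I − A) x:
  d_S = (+0.55)·1950 + (-0.10)·650 + (-0.10)·1950 = 812.50
  d_T = (+0.00)·1950 + (+0.55)·650 + (-0.05)·1950 = 260.00
  d_F = (-0.45)·1950 + (-0.25)·650 + (+0.70)·1950 = 325.00

d_F = 325.00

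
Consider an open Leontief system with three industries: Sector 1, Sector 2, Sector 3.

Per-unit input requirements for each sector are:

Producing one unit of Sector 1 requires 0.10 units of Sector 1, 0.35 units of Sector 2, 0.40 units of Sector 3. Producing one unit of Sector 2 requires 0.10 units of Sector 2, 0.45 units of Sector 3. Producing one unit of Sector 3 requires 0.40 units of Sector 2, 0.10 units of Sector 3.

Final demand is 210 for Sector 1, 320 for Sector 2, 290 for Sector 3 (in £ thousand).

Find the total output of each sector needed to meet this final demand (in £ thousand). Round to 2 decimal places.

I − A =
  [   0.90     0.00     0.00]
  [  -0.35     0.90    -0.40]
  [  -0.40    -0.45     0.90]
Cofactors of I−A, C_ij = (−1)^(i+j)·(minor ij) (rows/columns in the sector order above):
  C_11 = (0.90)(0.90) − (-0.40)(-0.45) = 0.6300
  C_12 = −[(-0.35)(0.90) − (-0.40)(-0.40)] = 0.4750
  C_13 = (-0.35)(-0.45) − (0.90)(-0.40) = 0.5175
  C_21 = −[(0.00)(0.90) − (0.00)(-0.45)] = 0.0000
  C_22 = (0.90)(0.90) − (0.00)(-0.40) = 0.8100
  C_23 = −[(0.90)(-0.45) − (0.00)(-0.40)] = 0.4050
  C_31 = (0.00)(-0.40) − (0.00)(0.90) = 0.0000
  C_32 = −[(0.90)(-0.40) − (0.00)(-0.35)] = 0.3600
  C_33 = (0.90)(0.90) − (0.00)(-0.35) = 0.8100
det(I−A) = Σ_j (I−A)_1j·C_1j = (0.90)(0.6300) + (0.00)(0.4750) + (0.00)(0.5175) = 0.5670
adj(I−A) = Cᵀ =
  [ 0.6300   0.0000   0.0000]
  [ 0.4750   0.8100   0.3600]
  [ 0.5175   0.4050   0.8100]
(I − A)⁻¹ = adj(I−A) / det(I−A) ≈
  [   1.1111     0.0000     0.0000]
  [   0.8377     1.4286     0.6349]
  [   0.9127     0.7143     1.4286]
x = (I − A)⁻¹ d = adj(I−A)·d / det(I−A), with det(I−A) = 0.5670:
  x_1 = (0.6300·210 + 0.0000·320 + 0.0000·290) / 0.5670 = 132.30 / 0.5670 ≈ 233.33
  x_2 = (0.4750·210 + 0.8100·320 + 0.3600·290) / 0.5670 = 463.35 / 0.5670 ≈ 817.20
  x_3 = (0.5175·210 + 0.4050·320 + 0.8100·290) / 0.5670 = 473.175 / 0.5670 ≈ 834.52

x_1 = 233.33, x_2 = 817.20, x_3 = 834.52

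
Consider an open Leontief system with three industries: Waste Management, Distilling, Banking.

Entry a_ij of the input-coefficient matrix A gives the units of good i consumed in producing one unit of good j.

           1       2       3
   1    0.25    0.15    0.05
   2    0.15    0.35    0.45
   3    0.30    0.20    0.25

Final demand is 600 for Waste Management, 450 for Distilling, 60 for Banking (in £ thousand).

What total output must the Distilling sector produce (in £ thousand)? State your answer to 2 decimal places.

x_2 = 1663.96

I − A =
  [   0.75    -0.15    -0.05]
  [  -0.15     0.65    -0.45]
  [  -0.30    -0.20     0.75]
Cofactors of I−A, C_ij = (−1)^(i+j)·(minor ij) (rows/columns in the sector order above):
  C_11 = (0.65)(0.75) − (-0.45)(-0.20) = 0.3975
  C_12 = −[(-0.15)(0.75) − (-0.45)(-0.30)] = 0.2475
  C_13 = (-0.15)(-0.20) − (0.65)(-0.30) = 0.2250
  C_21 = −[(-0.15)(0.75) − (-0.05)(-0.20)] = 0.1225
  C_22 = (0.75)(0.75) − (-0.05)(-0.30) = 0.5475
  C_23 = −[(0.75)(-0.20) − (-0.15)(-0.30)] = 0.1950
  C_31 = (-0.15)(-0.45) − (-0.05)(0.65) = 0.1000
  C_32 = −[(0.75)(-0.45) − (-0.05)(-0.15)] = 0.3450
  C_33 = (0.75)(0.65) − (-0.15)(-0.15) = 0.4650
det(I−A) = Σ_j (I−A)_1j·C_1j = (0.75)(0.3975) + (-0.15)(0.2475) + (-0.05)(0.2250) = 0.24975
adj(I−A) = Cᵀ =
  [ 0.3975   0.1225   0.1000]
  [ 0.2475   0.5475   0.3450]
  [ 0.2250   0.1950   0.4650]
(I − A)⁻¹ = adj(I−A) / det(I−A) ≈
  [   1.5916     0.4905     0.4004]
  [   0.9910     2.1922     1.3814]
  [   0.9009     0.7808     1.8619]
x = (I − A)⁻¹ d = adj(I−A)·d / det(I−A), with det(I−A) = 0.24975:
  x_1 = (0.3975·600 + 0.1225·450 + 0.1000·60) / 0.24975 = 299.625 / 0.24975 ≈ 1199.70
  x_2 = (0.2475·600 + 0.5475·450 + 0.3450·60) / 0.24975 = 415.575 / 0.24975 ≈ 1663.96
  x_3 = (0.2250·600 + 0.1950·450 + 0.4650·60) / 0.24975 = 250.65 / 0.24975 ≈ 1003.60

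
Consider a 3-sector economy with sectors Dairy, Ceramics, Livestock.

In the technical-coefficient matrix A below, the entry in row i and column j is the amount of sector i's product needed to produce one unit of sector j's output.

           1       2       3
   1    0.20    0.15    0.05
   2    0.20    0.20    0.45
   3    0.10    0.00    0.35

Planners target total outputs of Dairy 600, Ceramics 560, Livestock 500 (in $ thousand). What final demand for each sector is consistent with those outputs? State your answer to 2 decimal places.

I − A =
  [   0.80    -0.15    -0.05]
  [  -0.20     0.80    -0.45]
  [  -0.10     0.00     0.65]
d = (I − A) x:
  d_1 = (+0.80)·600 + (-0.15)·560 + (-0.05)·500 = 371.00
  d_2 = (-0.20)·600 + (+0.80)·560 + (-0.45)·500 = 103.00
  d_3 = (-0.10)·600 + (+0.00)·560 + (+0.65)·500 = 265.00

d_1 = 371.00, d_2 = 103.00, d_3 = 265.00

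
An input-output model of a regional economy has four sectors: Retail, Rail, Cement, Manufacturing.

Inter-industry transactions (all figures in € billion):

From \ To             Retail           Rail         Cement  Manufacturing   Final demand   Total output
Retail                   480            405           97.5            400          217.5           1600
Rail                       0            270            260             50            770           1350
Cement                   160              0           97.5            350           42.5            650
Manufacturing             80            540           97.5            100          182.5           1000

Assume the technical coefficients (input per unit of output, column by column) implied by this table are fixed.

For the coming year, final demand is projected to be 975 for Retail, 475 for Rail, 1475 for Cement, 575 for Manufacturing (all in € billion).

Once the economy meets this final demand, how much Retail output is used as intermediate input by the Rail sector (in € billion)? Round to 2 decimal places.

z_12 = 721.32

Technical coefficients a_ij = z_ij / X_j:
  a_11 = 480/1600 = 0.30, a_21 = 0/1600 = 0.00, a_31 = 160/1600 = 0.10, a_41 = 80/1600 = 0.05
  a_12 = 405/1350 = 0.30, a_22 = 270/1350 = 0.20, a_32 = 0/1350 = 0.00, a_42 = 540/1350 = 0.40
  a_13 = 97.5/650 = 0.15, a_23 = 260/650 = 0.40, a_33 = 97.5/650 = 0.15, a_43 = 97.5/650 = 0.15
  a_14 = 400/1000 = 0.40, a_24 = 50/1000 = 0.05, a_34 = 350/1000 = 0.35, a_44 = 100/1000 = 0.10
I − A =
  [   0.70    -0.30    -0.15    -0.40]
  [   0.00     0.80    -0.40    -0.05]
  [  -0.10     0.00     0.85    -0.35]
  [  -0.05    -0.40    -0.15     0.90]
Compute the cofactors C_ij = (−1)^(i+j)·(3×3 minor ij) of I−A; the adjugate is their transpose:
adj(I−A) = Cᵀ =
  [ 0.497000   0.370750   0.327250   0.368750]
  [ 0.045875   0.459625   0.249625   0.143000]
  [ 0.084000   0.146250   0.473250   0.229500]
  [ 0.062000   0.249250   0.208000   0.452000]
det(I−A) = Σ_j (I−A)_1j·C_1j = (0.70)(0.497000) + (-0.30)(0.045875) + (-0.15)(0.084000) + (-0.40)(0.062000) = 0.2967375
(I − A)⁻¹ = adj(I−A) / det(I−A) ≈
  [   1.6749     1.2494     1.1028     1.2427]
  [   0.1546     1.5489     0.8412     0.4819]
  [   0.2831     0.4929     1.5948     0.7734]
  [   0.2089     0.8400     0.7010     1.5232]
First solve x = (I − A)⁻¹ d = adj(I−A)·d / det(I−A); in particular x_2 = (0.045875·975 + 0.459625·475 + 0.249625·1475 + 0.143000·575) / 0.2967375 = 713.471875 / 0.2967375 ≈ 2404.3873.
Intermediate flow from 1 to 2: z_12 = a_12 · x_2 = 0.30 × 713.471875 / 0.2967375 = 214.0415625 / 0.2967375 ≈ 721.32.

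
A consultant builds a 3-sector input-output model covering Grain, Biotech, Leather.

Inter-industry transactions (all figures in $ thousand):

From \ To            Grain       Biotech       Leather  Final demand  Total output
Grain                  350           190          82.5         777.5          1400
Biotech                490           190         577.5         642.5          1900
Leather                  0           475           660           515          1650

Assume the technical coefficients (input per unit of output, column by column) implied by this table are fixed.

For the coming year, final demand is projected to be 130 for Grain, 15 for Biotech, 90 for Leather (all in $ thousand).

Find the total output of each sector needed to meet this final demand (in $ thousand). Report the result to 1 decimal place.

Technical coefficients a_ij = z_ij / X_j:
  a_11 = 350/1400 = 0.25, a_21 = 490/1400 = 0.35, a_31 = 0/1400 = 0.00
  a_12 = 190/1900 = 0.10, a_22 = 190/1900 = 0.10, a_32 = 475/1900 = 0.25
  a_13 = 82.5/1650 = 0.05, a_23 = 577.5/1650 = 0.35, a_33 = 660/1650 = 0.40
I − A =
  [   0.75    -0.10    -0.05]
  [  -0.35     0.90    -0.35]
  [   0.00    -0.25     0.60]
Cofactors of I−A, C_ij = (−1)^(i+j)·(minor ij) (rows/columns in the sector order above):
  C_11 = (0.90)(0.60) − (-0.35)(-0.25) = 0.4525
  C_12 = −[(-0.35)(0.60) − (-0.35)(0.00)] = 0.2100
  C_13 = (-0.35)(-0.25) − (0.90)(0.00) = 0.0875
  C_21 = −[(-0.10)(0.60) − (-0.05)(-0.25)] = 0.0725
  C_22 = (0.75)(0.60) − (-0.05)(0.00) = 0.4500
  C_23 = −[(0.75)(-0.25) − (-0.10)(0.00)] = 0.1875
  C_31 = (-0.10)(-0.35) − (-0.05)(0.90) = 0.0800
  C_32 = −[(0.75)(-0.35) − (-0.05)(-0.35)] = 0.2800
  C_33 = (0.75)(0.90) − (-0.10)(-0.35) = 0.6400
det(I−A) = Σ_j (I−A)_1j·C_1j = (0.75)(0.4525) + (-0.10)(0.2100) + (-0.05)(0.0875) = 0.3140
adj(I−A) = Cᵀ =
  [ 0.4525   0.0725   0.0800]
  [ 0.2100   0.4500   0.2800]
  [ 0.0875   0.1875   0.6400]
(I − A)⁻¹ = adj(I−A) / det(I−A) ≈
  [   1.4411     0.2309     0.2548]
  [   0.6688     1.4331     0.8917]
  [   0.2787     0.5971     2.0382]
x = (I − A)⁻¹ d = adj(I−A)·d / det(I−A), with det(I−A) = 0.3140:
  x_1 = (0.4525·130 + 0.0725·15 + 0.0800·90) / 0.3140 = 67.1125 / 0.3140 ≈ 213.7
  x_2 = (0.2100·130 + 0.4500·15 + 0.2800·90) / 0.3140 = 59.25 / 0.3140 ≈ 188.7
  x_3 = (0.0875·130 + 0.1875·15 + 0.6400·90) / 0.3140 = 71.7875 / 0.3140 ≈ 228.6

x_1 = 213.7, x_2 = 188.7, x_3 = 228.6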